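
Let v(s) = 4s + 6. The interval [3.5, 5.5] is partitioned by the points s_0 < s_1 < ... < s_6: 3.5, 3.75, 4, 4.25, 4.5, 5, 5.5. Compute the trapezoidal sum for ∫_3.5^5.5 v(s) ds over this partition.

Subinterval widths: 0.25, 0.25, 0.25, 0.25, 0.5, 0.5.
v(3.5) = 20, v(3.75) = 21, v(4) = 22, v(4.25) = 23, v(4.5) = 24, v(5) = 26, v(5.5) = 28.
On each subinterval the trapezoid contributes (Δs_i/2)·[v(s_{i-1}) + v(s_i)].
Sum = 48.

48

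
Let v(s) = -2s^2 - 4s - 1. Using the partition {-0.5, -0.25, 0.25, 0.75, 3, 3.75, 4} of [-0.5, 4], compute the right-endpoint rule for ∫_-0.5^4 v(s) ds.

-118.75

Subinterval widths: 0.25, 0.5, 0.5, 2.25, 0.75, 0.25.
Right endpoints: -0.25, 0.25, 0.75, 3, 3.75, 4.
v(-0.25) = -0.125, v(0.25) = -2.125, v(0.75) = -5.125, v(3) = -31, v(3.75) = -44.125, v(4) = -49.
Sum = Σ Δs_i · v(s_i).
Sum = -118.75.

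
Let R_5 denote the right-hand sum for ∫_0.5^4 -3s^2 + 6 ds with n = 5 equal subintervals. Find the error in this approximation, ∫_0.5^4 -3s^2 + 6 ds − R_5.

17.395

Exact integral: ∫_0.5^4 f(s) ds = -42.875.
R_5 = -60.27.
Error = -42.875 − (-60.27) = 17.395.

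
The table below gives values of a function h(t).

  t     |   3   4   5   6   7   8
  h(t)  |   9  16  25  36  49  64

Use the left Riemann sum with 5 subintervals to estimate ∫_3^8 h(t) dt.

135

Δt = 1.
Sum = 1·[9 + 16 + 25 + 36 + 49] = 135.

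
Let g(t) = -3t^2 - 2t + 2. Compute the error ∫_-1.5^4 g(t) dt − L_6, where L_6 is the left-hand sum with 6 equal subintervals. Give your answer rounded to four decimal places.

Exact integral: ∫_-1.5^4 g(t) dt = -70.125.
L_6 ≈ -48.487847.
Error ≈ -70.125 − (-48.487847) ≈ -21.6372.

-21.6372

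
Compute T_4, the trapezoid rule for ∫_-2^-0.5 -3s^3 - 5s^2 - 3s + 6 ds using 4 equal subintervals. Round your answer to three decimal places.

13.673

Δs = (-0.5 − (-2))/4 = 0.375.
f(-2) = 16, f(-1.625) = 5399/512, f(-1.25) = 7.796875, f(-0.875) = 3485/512, f(-0.5) = 6.625.
T_4 = (Δs/2)·[f(s_0) + 2f(s_1) + 2f(s_2) + 2f(s_3) + f(s_4)].
Sum ≈ 13.673.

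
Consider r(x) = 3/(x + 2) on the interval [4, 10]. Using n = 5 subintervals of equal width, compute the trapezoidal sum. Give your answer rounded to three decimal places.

Δx = (10 − 4)/5 = 1.2.
r(4) = 0.5, r(5.2) = 5/12, r(6.4) = 5/14, r(7.6) = 0.3125, r(8.8) = 5/18, r(10) = 0.25.
T_5 = (Δx/2)·[r(x_0) + 2r(x_1) + ... + 2r(x_{4}) + r(x_5)].
Sum ≈ 2.087.

2.087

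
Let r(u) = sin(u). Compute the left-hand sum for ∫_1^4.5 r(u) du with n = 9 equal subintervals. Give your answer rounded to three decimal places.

1.095

Δu = (4.5 − 1)/9 = 7/18.
Left endpoints: 1, 25/18, 16/9, 13/6, 23/9, 53/18, 10/3, 67/18, 37/9.
r(1) ≈ 0.841, r(25/18) ≈ 0.984, r(16/9) ≈ 0.979, r(13/6) ≈ 0.828, r(23/9) ≈ 0.553, r(53/18) ≈ 0.196, r(10/3) ≈ -0.191, r(67/18) ≈ -0.549, r(37/9) ≈ -0.825.
Sum = Δu · [r(1) + r(25/18) + r(16/9) + ...].
Sum ≈ 1.095.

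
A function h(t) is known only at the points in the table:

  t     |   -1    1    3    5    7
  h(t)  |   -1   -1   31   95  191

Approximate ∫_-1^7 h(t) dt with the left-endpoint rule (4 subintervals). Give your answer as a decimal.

Δt = 2.
Sum = 2·[(-1) + (-1) + 31 + 95] = 248.

248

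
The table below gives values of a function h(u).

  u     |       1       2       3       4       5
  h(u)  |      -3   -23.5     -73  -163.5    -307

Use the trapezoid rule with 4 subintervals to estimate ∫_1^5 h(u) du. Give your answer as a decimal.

Δu = 1.
T_4 = (1/2)·[(-3) + 2·(-23.5) + 2·(-73) + 2·(-163.5) + (-307)] = -415.

-415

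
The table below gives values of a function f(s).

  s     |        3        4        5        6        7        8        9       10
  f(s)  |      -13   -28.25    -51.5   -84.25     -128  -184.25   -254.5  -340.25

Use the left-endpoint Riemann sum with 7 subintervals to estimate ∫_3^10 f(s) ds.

Δs = 1.
Sum = 1·[(-13) + (-28.25) + (-51.5) + (-84.25) + (-128) + (-184.25) + (-254.5)] = -743.75.

-743.75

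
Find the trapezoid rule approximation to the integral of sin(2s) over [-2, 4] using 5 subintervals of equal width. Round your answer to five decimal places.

Δs = (4 − (-2))/5 = 1.2.
f(-2) ≈ 0.75680, f(-0.8) ≈ -0.99957, f(0.4) ≈ 0.71736, f(1.6) ≈ -0.05837, f(2.8) ≈ -0.63127, f(4) ≈ 0.98936.
T_5 = (Δs/2)·[f(s_0) + 2f(s_1) + ... + 2f(s_{4}) + f(s_5)].
Sum ≈ -0.11853.

-0.11853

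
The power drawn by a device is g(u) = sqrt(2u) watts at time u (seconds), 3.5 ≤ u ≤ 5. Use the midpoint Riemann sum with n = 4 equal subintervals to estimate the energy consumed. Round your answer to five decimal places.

Δu = (5 − 3.5)/4 = 0.375.
Midpoints: 3.6875, 4.0625, 4.4375, 4.8125.
g(3.6875) ≈ 2.71570, g(4.0625) ≈ 2.85044, g(4.4375) ≈ 2.97909, g(4.8125) ≈ 3.10242.
Sum = Δu · [g(3.6875) + g(4.0625) + g(4.4375) + g(4.8125)].
Sum ≈ 4.36787.

4.36787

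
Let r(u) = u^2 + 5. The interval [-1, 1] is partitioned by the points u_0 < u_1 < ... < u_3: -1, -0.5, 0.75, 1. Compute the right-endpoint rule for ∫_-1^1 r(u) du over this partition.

Subinterval widths: 0.5, 1.25, 0.25.
Right endpoints: -0.5, 0.75, 1.
r(-0.5) = 5.25, r(0.75) = 5.5625, r(1) = 6.
Sum = Σ Δu_i · r(u_i).
Sum = 11.078125.

11.078125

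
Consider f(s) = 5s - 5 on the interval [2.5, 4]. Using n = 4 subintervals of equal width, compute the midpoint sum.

Δs = (4 − 2.5)/4 = 0.375.
Midpoints: 2.6875, 3.0625, 3.4375, 3.8125.
f(2.6875) = 8.4375, f(3.0625) = 10.3125, f(3.4375) = 12.1875, f(3.8125) = 14.0625.
Sum = Δs · [f(2.6875) + f(3.0625) + f(3.4375) + f(3.8125)].
Sum = 16.875.

16.875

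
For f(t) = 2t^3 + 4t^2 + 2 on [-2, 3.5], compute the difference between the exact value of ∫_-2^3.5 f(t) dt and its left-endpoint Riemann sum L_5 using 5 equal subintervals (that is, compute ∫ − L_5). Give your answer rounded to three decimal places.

Exact integral: ∫_-2^3.5 f(t) dt ≈ 145.86458.
L_5 = 81.18.
Error ≈ 145.86458 − 81.18 ≈ 64.685.

64.685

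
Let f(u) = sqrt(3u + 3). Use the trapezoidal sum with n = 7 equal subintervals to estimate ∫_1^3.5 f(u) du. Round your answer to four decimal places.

7.7546

Δu = (3.5 − 1)/7 = 5/14.
f(1) ≈ 2.4495, f(19/14) ≈ 2.6592, f(12/7) ≈ 2.8536, f(29/14) ≈ 3.0355, f(17/7) ≈ 3.2071, f(39/14) ≈ 3.3700, f(22/7) ≈ 3.5254, f(3.5) ≈ 3.6742.
T_7 = (Δu/2)·[f(u_0) + 2f(u_1) + ... + 2f(u_{6}) + f(u_7)].
Sum ≈ 7.7546.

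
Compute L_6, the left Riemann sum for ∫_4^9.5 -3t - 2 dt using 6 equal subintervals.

-114.8125

Δt = (9.5 − 4)/6 = 11/12.
Left endpoints: 4, 59/12, 35/6, 6.75, 23/3, 103/12.
f(4) = -14, f(59/12) = -16.75, f(35/6) = -19.5, f(6.75) = -22.25, f(23/3) = -25, f(103/12) = -27.75.
Sum = Δt · [f(4) + f(59/12) + f(35/6) + ...].
Sum = -114.8125.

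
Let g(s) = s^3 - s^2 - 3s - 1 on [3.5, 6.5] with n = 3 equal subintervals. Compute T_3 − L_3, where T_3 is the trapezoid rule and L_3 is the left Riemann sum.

96.375

T_3 = 290.5.
L_3 = 194.125.
T_3 − L_3 = 96.375.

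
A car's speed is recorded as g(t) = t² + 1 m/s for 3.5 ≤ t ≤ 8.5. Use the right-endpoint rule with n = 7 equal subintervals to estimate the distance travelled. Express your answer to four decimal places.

217.2704

Δt = (8.5 − 3.5)/7 = 5/7.
Right endpoints: 59/14, 69/14, 79/14, 89/14, 99/14, 109/14, 8.5.
g(59/14) = 3677/196, g(69/14) = 4957/196, g(79/14) = 6437/196, g(89/14) = 8117/196, g(99/14) = 9997/196, g(109/14) = 12077/196, g(8.5) = 73.25.
Sum = Δt · [g(59/14) + g(69/14) + g(79/14) + ...].
Sum ≈ 217.2704.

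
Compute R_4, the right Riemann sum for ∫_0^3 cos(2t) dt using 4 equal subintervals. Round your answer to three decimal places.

-0.127

Δt = (3 − 0)/4 = 0.75.
Right endpoints: 0.75, 1.5, 2.25, 3.
f(0.75) ≈ 0.071, f(1.5) ≈ -0.990, f(2.25) ≈ -0.211, f(3) ≈ 0.960.
Sum = Δt · [f(0.75) + f(1.5) + f(2.25) + f(3)].
Sum ≈ -0.127.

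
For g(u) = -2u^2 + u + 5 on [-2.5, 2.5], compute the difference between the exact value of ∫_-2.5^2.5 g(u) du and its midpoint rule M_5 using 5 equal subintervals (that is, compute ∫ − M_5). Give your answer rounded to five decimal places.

Exact integral: ∫_-2.5^2.5 g(u) du ≈ 4.1666667.
M_5 = 5.
Error ≈ 4.1666667 − 5 ≈ -0.83333.

-0.83333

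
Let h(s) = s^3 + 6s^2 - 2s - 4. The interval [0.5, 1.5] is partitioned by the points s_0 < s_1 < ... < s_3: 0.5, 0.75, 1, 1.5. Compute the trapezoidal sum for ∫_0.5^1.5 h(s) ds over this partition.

1.99609375

Subinterval widths: 0.25, 0.25, 0.5.
h(0.5) = -3.375, h(0.75) = -1.703125, h(1) = 1, h(1.5) = 9.875.
On each subinterval the trapezoid contributes (Δs_i/2)·[h(s_{i-1}) + h(s_i)].
Sum = 1.99609375.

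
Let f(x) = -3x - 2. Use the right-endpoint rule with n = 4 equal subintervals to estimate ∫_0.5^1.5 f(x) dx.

-5.375

Δx = (1.5 − 0.5)/4 = 0.25.
Right endpoints: 0.75, 1, 1.25, 1.5.
f(0.75) = -4.25, f(1) = -5, f(1.25) = -5.75, f(1.5) = -6.5.
Sum = Δx · [f(0.75) + f(1) + f(1.25) + f(1.5)].
Sum = -5.375.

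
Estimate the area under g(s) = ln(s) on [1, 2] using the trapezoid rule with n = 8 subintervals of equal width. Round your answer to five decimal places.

0.38564

Δs = (2 − 1)/8 = 0.125.
g(1) ≈ 0.00000, g(1.125) ≈ 0.11778, g(1.25) ≈ 0.22314, g(1.375) ≈ 0.31845, g(1.5) ≈ 0.40547, g(1.625) ≈ 0.48551, g(1.75) ≈ 0.55962, g(1.875) ≈ 0.62861, g(2) ≈ 0.69315.
T_8 = (Δs/2)·[g(s_0) + 2g(s_1) + ... + 2g(s_{7}) + g(s_8)].
Sum ≈ 0.38564.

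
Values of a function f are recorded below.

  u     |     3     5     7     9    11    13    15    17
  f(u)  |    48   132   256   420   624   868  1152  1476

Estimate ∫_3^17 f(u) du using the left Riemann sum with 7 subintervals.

7000

Δu = 2.
Sum = 2·[48 + 132 + 256 + 420 + 624 + 868 + 1152] = 7000.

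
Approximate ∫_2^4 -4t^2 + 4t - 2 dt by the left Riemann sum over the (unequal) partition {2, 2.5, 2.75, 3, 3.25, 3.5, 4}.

-47.375

Subinterval widths: 0.5, 0.25, 0.25, 0.25, 0.25, 0.5.
Left endpoints: 2, 2.5, 2.75, 3, 3.25, 3.5.
f(2) = -10, f(2.5) = -17, f(2.75) = -21.25, f(3) = -26, f(3.25) = -31.25, f(3.5) = -37.
Sum = Σ Δt_i · f(t_i).
Sum = -47.375.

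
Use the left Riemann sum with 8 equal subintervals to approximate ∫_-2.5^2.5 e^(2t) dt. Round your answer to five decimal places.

Δt = (2.5 − (-2.5))/8 = 0.625.
Left endpoints: -2.5, -1.875, -1.25, -0.625, 0, 0.625, 1.25, 1.875.
f(-2.5) ≈ 0.00674, f(-1.875) ≈ 0.02352, f(-1.25) ≈ 0.08208, f(-0.625) ≈ 0.28650, f(0) ≈ 1.00000, f(0.625) ≈ 3.49034, f(1.25) ≈ 12.18249, f(1.875) ≈ 42.52108.
Sum = Δt · [f(-2.5) + f(-1.875) + f(-1.25) + ...].
Sum ≈ 37.24548.

37.24548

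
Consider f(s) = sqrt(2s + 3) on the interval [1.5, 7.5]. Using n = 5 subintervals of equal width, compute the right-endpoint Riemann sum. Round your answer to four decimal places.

21.6121

Δs = (7.5 − 1.5)/5 = 1.2.
Right endpoints: 2.7, 3.9, 5.1, 6.3, 7.5.
f(2.7) ≈ 2.8983, f(3.9) ≈ 3.2863, f(5.1) ≈ 3.6332, f(6.3) ≈ 3.9497, f(7.5) ≈ 4.2426.
Sum = Δs · [f(2.7) + f(3.9) + f(5.1) + f(6.3) + f(7.5)].
Sum ≈ 21.6121.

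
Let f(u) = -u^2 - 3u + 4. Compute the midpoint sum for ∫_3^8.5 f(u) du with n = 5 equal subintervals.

Δu = (8.5 − 3)/5 = 1.1.
Midpoints: 3.55, 4.65, 5.75, 6.85, 7.95.
f(3.55) = -19.2525, f(4.65) = -31.5725, f(5.75) = -46.3125, f(6.85) = -63.4725, f(7.95) = -83.0525.
Sum = Δu · [f(3.55) + f(4.65) + f(5.75) + f(6.85) + f(7.95)].
Sum = -268.02875.

-268.02875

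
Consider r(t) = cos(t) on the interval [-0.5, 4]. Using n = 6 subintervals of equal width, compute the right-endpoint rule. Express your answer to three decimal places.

Δt = (4 − (-0.5))/6 = 0.75.
Right endpoints: 0.25, 1, 1.75, 2.5, 3.25, 4.
r(0.25) ≈ 0.969, r(1) ≈ 0.540, r(1.75) ≈ -0.178, r(2.5) ≈ -0.801, r(3.25) ≈ -0.994, r(4) ≈ -0.654.
Sum = Δt · [r(0.25) + r(1) + r(1.75) + ...].
Sum ≈ -0.838.

-0.838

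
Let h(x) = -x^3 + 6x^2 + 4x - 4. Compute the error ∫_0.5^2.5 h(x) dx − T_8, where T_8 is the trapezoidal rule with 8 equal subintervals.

Exact integral: ∫_0.5^2.5 h(x) dx = 25.25.
T_8 = 25.28125.
Error = 25.25 − 25.28125 = -0.03125.

-0.03125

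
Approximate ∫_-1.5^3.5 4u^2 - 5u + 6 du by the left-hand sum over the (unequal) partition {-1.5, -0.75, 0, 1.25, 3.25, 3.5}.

Subinterval widths: 0.75, 0.75, 1.25, 2, 0.25.
Left endpoints: -1.5, -0.75, 0, 1.25, 3.25.
f(-1.5) = 22.5, f(-0.75) = 12, f(0) = 6, f(1.25) = 6, f(3.25) = 32.
Sum = Σ Δu_i · f(u_i).
Sum = 53.375.

53.375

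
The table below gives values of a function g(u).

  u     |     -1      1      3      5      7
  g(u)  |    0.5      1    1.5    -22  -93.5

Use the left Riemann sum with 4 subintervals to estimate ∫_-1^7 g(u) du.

-38

Δu = 2.
Sum = 2·[0.5 + 1 + 1.5 + (-22)] = -38.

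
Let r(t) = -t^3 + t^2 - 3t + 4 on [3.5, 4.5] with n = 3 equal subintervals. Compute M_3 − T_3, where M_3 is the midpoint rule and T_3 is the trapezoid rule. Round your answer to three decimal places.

M_3 ≈ -56.81481.
T_3 ≈ -57.12037.
M_3 − T_3 ≈ 0.306.

0.306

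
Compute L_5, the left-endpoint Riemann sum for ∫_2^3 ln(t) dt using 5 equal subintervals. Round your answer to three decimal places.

0.868

Δt = (3 − 2)/5 = 0.2.
Left endpoints: 2, 2.2, 2.4, 2.6, 2.8.
f(2) ≈ 0.693, f(2.2) ≈ 0.788, f(2.4) ≈ 0.875, f(2.6) ≈ 0.956, f(2.8) ≈ 1.030.
Sum = Δt · [f(2) + f(2.2) + f(2.4) + f(2.6) + f(2.8)].
Sum ≈ 0.868.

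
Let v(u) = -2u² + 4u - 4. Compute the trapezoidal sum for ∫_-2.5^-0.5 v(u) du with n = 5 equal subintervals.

Δu = (-0.5 − (-2.5))/5 = 0.4.
v(-2.5) = -26.5, v(-2.1) = -21.22, v(-1.7) = -16.58, v(-1.3) = -12.58, v(-0.9) = -9.22, v(-0.5) = -6.5.
T_5 = (Δu/2)·[v(u_0) + 2v(u_1) + ... + 2v(u_{4}) + v(u_5)].
Sum = -30.44.

-30.44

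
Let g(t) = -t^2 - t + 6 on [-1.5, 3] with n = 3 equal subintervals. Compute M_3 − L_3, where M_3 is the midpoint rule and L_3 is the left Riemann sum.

M_3 = 14.34375.
L_3 = 20.25.
M_3 − L_3 = -5.90625.

-5.90625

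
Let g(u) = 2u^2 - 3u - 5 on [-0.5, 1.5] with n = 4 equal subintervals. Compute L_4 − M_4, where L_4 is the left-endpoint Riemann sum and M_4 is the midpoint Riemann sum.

L_4 = -10.
M_4 = -10.75.
L_4 − M_4 = 0.75.

0.75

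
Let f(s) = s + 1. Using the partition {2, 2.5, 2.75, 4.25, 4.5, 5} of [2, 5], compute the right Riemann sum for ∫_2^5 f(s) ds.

Subinterval widths: 0.5, 0.25, 1.5, 0.25, 0.5.
Right endpoints: 2.5, 2.75, 4.25, 4.5, 5.
f(2.5) = 3.5, f(2.75) = 3.75, f(4.25) = 5.25, f(4.5) = 5.5, f(5) = 6.
Sum = Σ Δs_i · f(s_i).
Sum = 14.9375.

14.9375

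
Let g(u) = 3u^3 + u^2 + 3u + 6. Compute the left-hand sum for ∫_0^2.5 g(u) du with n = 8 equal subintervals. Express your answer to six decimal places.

49.906006

Δu = (2.5 − 0)/8 = 0.3125.
Left endpoints: 0, 0.3125, 0.625, 0.9375, 1.25, 1.5625, 1.875, 2.1875.
g(0) = 6, g(0.3125) = 29191/4096, g(0.625) = 4607/512, g(0.9375) = 49821/4096, g(1.25) = 17.171875, g(1.5625) = 100651/4096, g(1.875) = 17877/512, g(2.1875) = 199681/4096.
Sum = Δu · [g(0) + g(0.3125) + g(0.625) + ...].
Sum ≈ 49.906006.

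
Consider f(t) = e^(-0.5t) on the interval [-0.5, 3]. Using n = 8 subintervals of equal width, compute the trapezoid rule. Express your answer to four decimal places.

2.1302

Δt = (3 − (-0.5))/8 = 0.4375.
f(-0.5) ≈ 1.2840, f(-0.0625) ≈ 1.0317, f(0.375) ≈ 0.8290, f(0.8125) ≈ 0.6661, f(1.25) ≈ 0.5353, f(1.6875) ≈ 0.4301, f(2.125) ≈ 0.3456, f(2.5625) ≈ 0.2777, f(3) ≈ 0.2231.
T_8 = (Δt/2)·[f(t_0) + 2f(t_1) + ... + 2f(t_{7}) + f(t_8)].
Sum ≈ 2.1302.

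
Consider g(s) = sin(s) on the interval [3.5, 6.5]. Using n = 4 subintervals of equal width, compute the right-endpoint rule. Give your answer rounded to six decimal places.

Δs = (6.5 − 3.5)/4 = 0.75.
Right endpoints: 4.25, 5, 5.75, 6.5.
g(4.25) ≈ -0.894989, g(5) ≈ -0.958924, g(5.75) ≈ -0.508279, g(6.5) ≈ 0.215120.
Sum = Δs · [g(4.25) + g(5) + g(5.75) + g(6.5)].
Sum ≈ -1.610305.

-1.610305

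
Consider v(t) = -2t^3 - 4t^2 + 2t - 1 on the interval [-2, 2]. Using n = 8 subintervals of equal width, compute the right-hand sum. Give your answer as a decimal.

Δt = (2 − (-2))/8 = 0.5.
Right endpoints: -1.5, -1, -0.5, 0, 0.5, 1, 1.5, 2.
v(-1.5) = -6.25, v(-1) = -5, v(-0.5) = -2.75, v(0) = -1, v(0.5) = -1.25, v(1) = -5, v(1.5) = -13.75, v(2) = -29.
Sum = Δt · [v(-1.5) + v(-1) + v(-0.5) + ...].
Sum = -32.

-32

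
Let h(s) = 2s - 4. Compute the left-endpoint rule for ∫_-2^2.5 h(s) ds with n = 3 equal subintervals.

Δs = (2.5 − (-2))/3 = 1.5.
Left endpoints: -2, -0.5, 1.
h(-2) = -8, h(-0.5) = -5, h(1) = -2.
Sum = Δs · [h(-2) + h(-0.5) + h(1)].
Sum = -22.5.

-22.5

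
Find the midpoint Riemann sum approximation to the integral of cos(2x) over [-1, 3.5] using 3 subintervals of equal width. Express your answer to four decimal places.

Δx = (3.5 − (-1))/3 = 1.5.
Midpoints: -0.25, 1.25, 2.75.
f(-0.25) ≈ 0.8776, f(1.25) ≈ -0.8011, f(2.75) ≈ 0.7087.
Sum = Δx · [f(-0.25) + f(1.25) + f(2.75)].
Sum ≈ 1.1777.

1.1777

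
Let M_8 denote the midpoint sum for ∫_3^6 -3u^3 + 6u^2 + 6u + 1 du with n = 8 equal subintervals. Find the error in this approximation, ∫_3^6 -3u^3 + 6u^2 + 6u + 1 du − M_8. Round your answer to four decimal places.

-1.2129

Exact integral: ∫_3^6 f(u) du = -449.25.
M_8 ≈ -448.037109.
Error ≈ -449.25 − (-448.037109) ≈ -1.2129.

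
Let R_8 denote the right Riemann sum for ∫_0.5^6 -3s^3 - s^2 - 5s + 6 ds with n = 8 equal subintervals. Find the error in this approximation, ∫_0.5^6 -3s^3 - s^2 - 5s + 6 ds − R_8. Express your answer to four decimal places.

257.4696

Exact integral: ∫_0.5^6 f(s) ds ≈ -1100.286458.
R_8 ≈ -1357.756104.
Error ≈ -1100.286458 − (-1357.756104) ≈ 257.4696.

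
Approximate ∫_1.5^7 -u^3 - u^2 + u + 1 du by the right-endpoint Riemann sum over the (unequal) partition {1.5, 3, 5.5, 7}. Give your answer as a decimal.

Subinterval widths: 1.5, 2.5, 1.5.
Right endpoints: 3, 5.5, 7.
f(3) = -32, f(5.5) = -190.125, f(7) = -384.
Sum = Σ Δu_i · f(u_i).
Sum = -1099.3125.

-1099.3125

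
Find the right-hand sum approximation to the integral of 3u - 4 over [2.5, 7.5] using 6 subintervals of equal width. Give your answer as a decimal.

Δu = (7.5 − 2.5)/6 = 5/6.
Right endpoints: 10/3, 25/6, 5, 35/6, 20/3, 7.5.
f(10/3) = 6, f(25/6) = 8.5, f(5) = 11, f(35/6) = 13.5, f(20/3) = 16, f(7.5) = 18.5.
Sum = Δu · [f(10/3) + f(25/6) + f(5) + ...].
Sum = 61.25.

61.25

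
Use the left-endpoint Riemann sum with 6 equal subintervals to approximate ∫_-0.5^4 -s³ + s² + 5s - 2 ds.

Δs = (4 − (-0.5))/6 = 0.75.
Left endpoints: -0.5, 0.25, 1, 1.75, 2.5, 3.25.
f(-0.5) = -4.125, f(0.25) = -0.703125, f(1) = 3, f(1.75) = 4.453125, f(2.5) = 1.125, f(3.25) = -9.515625.
Sum = Δs · [f(-0.5) + f(0.25) + f(1) + ...].
Sum = -4.32421875.

-4.32421875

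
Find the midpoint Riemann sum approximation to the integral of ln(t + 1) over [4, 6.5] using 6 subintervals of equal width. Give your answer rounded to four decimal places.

4.5651

Δt = (6.5 − 4)/6 = 5/12.
Midpoints: 101/24, 4.625, 121/24, 131/24, 5.875, 151/24.
f(101/24) ≈ 1.6503, f(4.625) ≈ 1.7272, f(121/24) ≈ 1.7987, f(131/24) ≈ 1.8654, f(5.875) ≈ 1.9279, f(151/24) ≈ 1.9867.
Sum = Δt · [f(101/24) + f(4.625) + f(121/24) + ...].
Sum ≈ 4.5651.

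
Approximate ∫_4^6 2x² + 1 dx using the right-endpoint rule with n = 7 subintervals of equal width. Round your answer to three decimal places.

109.102

Δx = (6 − 4)/7 = 2/7.
Right endpoints: 30/7, 32/7, 34/7, 36/7, 38/7, 40/7, 6.
f(30/7) = 1849/49, f(32/7) = 2097/49, f(34/7) = 2361/49, f(36/7) = 2641/49, f(38/7) = 2937/49, f(40/7) = 3249/49, f(6) = 73.
Sum = Δx · [f(30/7) + f(32/7) + f(34/7) + ...].
Sum ≈ 109.102.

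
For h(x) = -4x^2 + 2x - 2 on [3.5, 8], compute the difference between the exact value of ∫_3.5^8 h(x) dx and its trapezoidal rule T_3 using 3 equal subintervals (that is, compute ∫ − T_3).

6.75

Exact integral: ∫_3.5^8 h(x) dx = -582.75.
T_3 = -589.5.
Error = -582.75 − (-589.5) = 6.75.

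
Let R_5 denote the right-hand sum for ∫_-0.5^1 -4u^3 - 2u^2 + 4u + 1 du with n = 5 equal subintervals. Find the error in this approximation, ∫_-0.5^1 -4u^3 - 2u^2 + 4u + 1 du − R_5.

0.1125

Exact integral: ∫_-0.5^1 f(u) du = 1.3125.
R_5 = 1.2.
Error = 1.3125 − 1.2 = 0.1125.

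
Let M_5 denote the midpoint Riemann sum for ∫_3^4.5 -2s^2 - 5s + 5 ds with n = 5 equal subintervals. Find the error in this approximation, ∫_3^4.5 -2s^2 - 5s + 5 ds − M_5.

Exact integral: ∫_3^4.5 f(s) ds = -63.375.
M_5 = -63.3525.
Error = -63.375 − (-63.3525) = -0.0225.

-0.0225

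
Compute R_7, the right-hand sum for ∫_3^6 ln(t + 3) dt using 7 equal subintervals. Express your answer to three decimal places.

6.110

Δt = (6 − 3)/7 = 3/7.
Right endpoints: 24/7, 27/7, 30/7, 33/7, 36/7, 39/7, 6.
f(24/7) ≈ 1.861, f(27/7) ≈ 1.925, f(30/7) ≈ 1.986, f(33/7) ≈ 2.043, f(36/7) ≈ 2.097, f(39/7) ≈ 2.148, f(6) ≈ 2.197.
Sum = Δt · [f(24/7) + f(27/7) + f(30/7) + ...].
Sum ≈ 6.110.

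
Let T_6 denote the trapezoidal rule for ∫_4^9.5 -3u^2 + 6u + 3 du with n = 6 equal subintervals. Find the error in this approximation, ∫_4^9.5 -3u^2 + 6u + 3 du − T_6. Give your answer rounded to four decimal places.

Exact integral: ∫_4^9.5 f(u) du = -554.125.
T_6 ≈ -556.435764.
Error ≈ -554.125 − (-556.435764) ≈ 2.3108.

2.3108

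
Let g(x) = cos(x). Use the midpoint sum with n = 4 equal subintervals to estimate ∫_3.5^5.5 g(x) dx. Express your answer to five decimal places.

-0.35848

Δx = (5.5 − 3.5)/4 = 0.5.
Midpoints: 3.75, 4.25, 4.75, 5.25.
g(3.75) ≈ -0.82056, g(4.25) ≈ -0.44609, g(4.75) ≈ 0.03760, g(5.25) ≈ 0.51209.
Sum = Δx · [g(3.75) + g(4.25) + g(4.75) + g(5.25)].
Sum ≈ -0.35848.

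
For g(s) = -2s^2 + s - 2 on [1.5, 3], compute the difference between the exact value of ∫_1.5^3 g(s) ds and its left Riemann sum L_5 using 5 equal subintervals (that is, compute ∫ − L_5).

Exact integral: ∫_1.5^3 g(s) ds = -15.375.
L_5 = -13.62.
Error = -15.375 − (-13.62) = -1.755.

-1.755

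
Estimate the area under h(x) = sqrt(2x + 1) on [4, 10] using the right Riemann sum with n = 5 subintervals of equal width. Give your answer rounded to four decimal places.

24.0138

Δx = (10 − 4)/5 = 1.2.
Right endpoints: 5.2, 6.4, 7.6, 8.8, 10.
h(5.2) ≈ 3.3764, h(6.4) ≈ 3.7148, h(7.6) ≈ 4.0249, h(8.8) ≈ 4.3128, h(10) ≈ 4.5826.
Sum = Δx · [h(5.2) + h(6.4) + h(7.6) + h(8.8) + h(10)].
Sum ≈ 24.0138.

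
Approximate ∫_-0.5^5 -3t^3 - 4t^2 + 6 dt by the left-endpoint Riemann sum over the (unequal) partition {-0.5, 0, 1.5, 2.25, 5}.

-131.31640625

Subinterval widths: 0.5, 1.5, 0.75, 2.75.
Left endpoints: -0.5, 0, 1.5, 2.25.
f(-0.5) = 5.375, f(0) = 6, f(1.5) = -13.125, f(2.25) = -48.421875.
Sum = Σ Δt_i · f(t_i).
Sum = -131.31640625.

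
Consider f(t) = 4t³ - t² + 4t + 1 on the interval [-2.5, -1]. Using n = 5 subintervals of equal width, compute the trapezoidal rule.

-52.4325

Δt = (-1 − (-2.5))/5 = 0.3.
f(-2.5) = -77.75, f(-2.2) = -55.232, f(-1.9) = -37.646, f(-1.6) = -24.344, f(-1.3) = -14.678, f(-1) = -8.
T_5 = (Δt/2)·[f(t_0) + 2f(t_1) + ... + 2f(t_{4}) + f(t_5)].
Sum = -52.4325.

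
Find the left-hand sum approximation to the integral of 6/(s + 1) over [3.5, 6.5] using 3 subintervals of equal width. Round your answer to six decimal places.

3.347319

Δs = (6.5 − 3.5)/3 = 1.
Left endpoints: 3.5, 4.5, 5.5.
f(3.5) = 4/3, f(4.5) = 12/11, f(5.5) = 12/13.
Sum = Δs · [f(3.5) + f(4.5) + f(5.5)].
Sum ≈ 3.347319.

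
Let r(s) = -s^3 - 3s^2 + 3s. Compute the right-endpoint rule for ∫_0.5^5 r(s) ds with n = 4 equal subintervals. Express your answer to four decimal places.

-359.0771

Δs = (5 − 0.5)/4 = 1.125.
Right endpoints: 1.625, 2.75, 3.875, 5.
r(1.625) = -3757/512, r(2.75) = -35.234375, r(3.875) = -46903/512, r(5) = -185.
Sum = Δs · [r(1.625) + r(2.75) + r(3.875) + r(5)].
Sum ≈ -359.0771.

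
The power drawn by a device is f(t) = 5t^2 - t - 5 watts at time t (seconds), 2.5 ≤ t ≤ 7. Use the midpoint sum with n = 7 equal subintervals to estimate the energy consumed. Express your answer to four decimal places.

Δt = (7 − 2.5)/7 = 9/14.
Midpoints: 79/28, 97/28, 115/28, 4.75, 151/28, 169/28, 187/28.
f(79/28) = 25073/784, f(97/28) = 40409/784, f(115/28) = 58985/784, f(4.75) = 103.0625, f(151/28) = 105857/784, f(169/28) = 134153/784, f(187/28) = 165689/784.
Sum = Δt · [f(79/28) + f(97/28) + f(115/28) + ...].
Sum ≈ 500.9751.

500.9751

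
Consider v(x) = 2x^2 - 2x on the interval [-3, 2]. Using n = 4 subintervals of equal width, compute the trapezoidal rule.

Δx = (2 − (-3))/4 = 1.25.
v(-3) = 24, v(-1.75) = 9.625, v(-0.5) = 1.5, v(0.75) = -0.375, v(2) = 4.
T_4 = (Δx/2)·[v(x_0) + 2v(x_1) + 2v(x_2) + 2v(x_3) + v(x_4)].
Sum = 30.9375.

30.9375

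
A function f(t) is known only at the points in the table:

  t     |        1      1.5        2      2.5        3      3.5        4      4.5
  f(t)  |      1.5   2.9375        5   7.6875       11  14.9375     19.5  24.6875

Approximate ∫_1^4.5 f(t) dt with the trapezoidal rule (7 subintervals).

37.078125

Δt = 0.5.
T_7 = (0.5/2)·[1.5 + 2·2.9375 + 2·5 + 2·7.6875 + 2·11 + 2·14.9375 + 2·19.5 + 24.6875] = 37.078125.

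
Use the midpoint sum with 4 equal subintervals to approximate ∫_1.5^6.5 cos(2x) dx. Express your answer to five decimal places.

0.18378

Δx = (6.5 − 1.5)/4 = 1.25.
Midpoints: 2.125, 3.375, 4.625, 5.875.
f(2.125) ≈ -0.44609, f(3.375) ≈ 0.89301, f(4.625) ≈ -0.98477, f(5.875) ≈ 0.68487.
Sum = Δx · [f(2.125) + f(3.375) + f(4.625) + f(5.875)].
Sum ≈ 0.18378.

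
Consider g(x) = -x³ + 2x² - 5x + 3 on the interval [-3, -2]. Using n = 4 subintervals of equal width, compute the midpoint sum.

Δx = (-2 − (-3))/4 = 0.25.
Midpoints: -2.875, -2.625, -2.375, -2.125.
g(-2.875) = 29527/512, g(-2.625) = 24573/512, g(-2.375) = 20251/512, g(-2.125) = 16513/512.
Sum = Δx · [g(-2.875) + g(-2.625) + g(-2.375) + g(-2.125)].
Sum = 44.3671875.

44.3671875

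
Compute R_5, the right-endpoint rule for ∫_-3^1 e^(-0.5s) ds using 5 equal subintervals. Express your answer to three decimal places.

Δs = (1 − (-3))/5 = 0.8.
Right endpoints: -2.2, -1.4, -0.6, 0.2, 1.
f(-2.2) ≈ 3.004, f(-1.4) ≈ 2.014, f(-0.6) ≈ 1.350, f(0.2) ≈ 0.905, f(1) ≈ 0.607.
Sum = Δs · [f(-2.2) + f(-1.4) + f(-0.6) + f(0.2) + f(1)].
Sum ≈ 6.303.

6.303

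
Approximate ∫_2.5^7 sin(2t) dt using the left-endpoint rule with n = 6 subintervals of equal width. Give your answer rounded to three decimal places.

-0.672

Δt = (7 − 2.5)/6 = 0.75.
Left endpoints: 2.5, 3.25, 4, 4.75, 5.5, 6.25.
f(2.5) ≈ -0.959, f(3.25) ≈ 0.215, f(4) ≈ 0.989, f(4.75) ≈ -0.075, f(5.5) ≈ -1.000, f(6.25) ≈ -0.066.
Sum = Δt · [f(2.5) + f(3.25) + f(4) + ...].
Sum ≈ -0.672.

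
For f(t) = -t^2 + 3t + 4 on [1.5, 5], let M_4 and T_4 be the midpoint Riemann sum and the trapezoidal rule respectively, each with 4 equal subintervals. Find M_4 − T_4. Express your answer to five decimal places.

0.66992

M_4 ≈ 7.8066406.
T_4 = 7.13671875.
M_4 − T_4 ≈ 0.66992.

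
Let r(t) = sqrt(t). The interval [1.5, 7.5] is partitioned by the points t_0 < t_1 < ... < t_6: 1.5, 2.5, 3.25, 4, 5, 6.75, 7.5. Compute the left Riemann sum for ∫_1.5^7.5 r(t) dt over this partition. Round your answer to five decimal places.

11.62436

Subinterval widths: 1, 0.75, 0.75, 1, 1.75, 0.75.
Left endpoints: 1.5, 2.5, 3.25, 4, 5, 6.75.
r(1.5) ≈ 1.22474, r(2.5) ≈ 1.58114, r(3.25) ≈ 1.80278, r(4) ≈ 2.00000, r(5) ≈ 2.23607, r(6.75) ≈ 2.59808.
Sum = Σ Δt_i · r(t_i).
Sum ≈ 11.62436.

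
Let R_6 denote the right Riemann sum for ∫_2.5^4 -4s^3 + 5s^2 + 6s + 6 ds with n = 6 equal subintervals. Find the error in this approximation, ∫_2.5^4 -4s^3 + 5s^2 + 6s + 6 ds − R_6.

17.5

Exact integral: ∫_2.5^4 f(s) ds = -98.0625.
R_6 = -115.5625.
Error = -98.0625 − (-115.5625) = 17.5.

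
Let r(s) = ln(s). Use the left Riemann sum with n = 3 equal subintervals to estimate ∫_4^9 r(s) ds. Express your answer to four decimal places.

Δs = (9 − 4)/3 = 5/3.
Left endpoints: 4, 17/3, 22/3.
r(4) ≈ 1.3863, r(17/3) ≈ 1.7346, r(22/3) ≈ 1.9924.
Sum = Δs · [r(4) + r(17/3) + r(22/3)].
Sum ≈ 8.5222.

8.5222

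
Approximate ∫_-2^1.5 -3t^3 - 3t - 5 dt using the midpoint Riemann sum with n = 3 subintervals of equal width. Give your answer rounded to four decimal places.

-7.5651

Δt = (1.5 − (-2))/3 = 7/6.
Midpoints: -17/12, -0.25, 11/12.
f(-17/12) = 4481/576, f(-0.25) = -4.203125, f(11/12) = -5795/576.
Sum = Δt · [f(-17/12) + f(-0.25) + f(11/12)].
Sum ≈ -7.5651.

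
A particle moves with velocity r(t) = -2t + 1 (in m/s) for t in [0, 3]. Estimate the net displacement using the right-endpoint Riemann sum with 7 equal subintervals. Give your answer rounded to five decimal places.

Δt = (3 − 0)/7 = 3/7.
Right endpoints: 3/7, 6/7, 9/7, 12/7, 15/7, 18/7, 3.
r(3/7) = 1/7, r(6/7) = -5/7, r(9/7) = -11/7, r(12/7) = -17/7, r(15/7) = -23/7, r(18/7) = -29/7, r(3) = -5.
Sum = Δt · [r(3/7) + r(6/7) + r(9/7) + ...].
Sum ≈ -7.28571.

-7.28571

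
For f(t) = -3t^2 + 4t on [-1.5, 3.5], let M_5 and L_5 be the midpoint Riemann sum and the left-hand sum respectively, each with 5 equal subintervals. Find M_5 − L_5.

-1.25

M_5 = -25.
L_5 = -23.75.
M_5 − L_5 = -1.25.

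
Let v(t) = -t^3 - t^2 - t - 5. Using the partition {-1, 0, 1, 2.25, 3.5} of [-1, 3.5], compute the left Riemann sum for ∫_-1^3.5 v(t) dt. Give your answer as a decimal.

-48.62890625

Subinterval widths: 1, 1, 1.25, 1.25.
Left endpoints: -1, 0, 1, 2.25.
v(-1) = -4, v(0) = -5, v(1) = -8, v(2.25) = -23.703125.
Sum = Σ Δt_i · v(t_i).
Sum = -48.62890625.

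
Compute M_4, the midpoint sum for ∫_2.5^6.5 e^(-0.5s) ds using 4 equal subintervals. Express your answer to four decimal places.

Δs = (6.5 − 2.5)/4 = 1.
Midpoints: 3, 4, 5, 6.
f(3) ≈ 0.2231, f(4) ≈ 0.1353, f(5) ≈ 0.0821, f(6) ≈ 0.0498.
Sum = Δs · [f(3) + f(4) + f(5) + f(6)].
Sum ≈ 0.4903.

0.4903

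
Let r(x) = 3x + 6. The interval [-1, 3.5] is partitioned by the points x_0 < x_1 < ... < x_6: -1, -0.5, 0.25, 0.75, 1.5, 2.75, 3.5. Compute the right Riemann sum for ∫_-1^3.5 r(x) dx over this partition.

49.5

Subinterval widths: 0.5, 0.75, 0.5, 0.75, 1.25, 0.75.
Right endpoints: -0.5, 0.25, 0.75, 1.5, 2.75, 3.5.
r(-0.5) = 4.5, r(0.25) = 6.75, r(0.75) = 8.25, r(1.5) = 10.5, r(2.75) = 14.25, r(3.5) = 16.5.
Sum = Σ Δx_i · r(x_i).
Sum = 49.5.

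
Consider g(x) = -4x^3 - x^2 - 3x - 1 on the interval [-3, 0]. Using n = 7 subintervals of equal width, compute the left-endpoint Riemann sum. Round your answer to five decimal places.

107.20408

Δx = (0 − (-3))/7 = 3/7.
Left endpoints: -3, -18/7, -15/7, -12/7, -9/7, -6/7, -3/7.
g(-3) = 107, g(-18/7) = 23363/343, g(-15/7) = 13787/343, g(-12/7) = 7325/343, g(-9/7) = 3329/343, g(-6/7) = 1151/343, g(-3/7) = 143/343.
Sum = Δx · [g(-3) + g(-18/7) + g(-15/7) + ...].
Sum ≈ 107.20408.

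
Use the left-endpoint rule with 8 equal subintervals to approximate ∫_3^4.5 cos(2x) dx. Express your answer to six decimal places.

0.517140

Δx = (4.5 − 3)/8 = 0.1875.
Left endpoints: 3, 3.1875, 3.375, 3.5625, 3.75, 3.9375, 4.125, 4.3125.
f(3) ≈ 0.960170, f(3.1875) ≈ 0.995788, f(3.375) ≈ 0.893006, f(3.5625) ≈ 0.666110, f(3.75) ≈ 0.346635, f(3.9375) ≈ -0.021017, f(4.125) ≈ -0.385748, f(4.3125) ≈ -0.696866.
Sum = Δx · [f(3) + f(3.1875) + f(3.375) + ...].
Sum ≈ 0.517140.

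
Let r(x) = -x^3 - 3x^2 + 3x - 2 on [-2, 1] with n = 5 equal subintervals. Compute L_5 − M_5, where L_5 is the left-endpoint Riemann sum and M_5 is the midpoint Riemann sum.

-3.105

L_5 = -18.72.
M_5 = -15.615.
L_5 − M_5 = -3.105.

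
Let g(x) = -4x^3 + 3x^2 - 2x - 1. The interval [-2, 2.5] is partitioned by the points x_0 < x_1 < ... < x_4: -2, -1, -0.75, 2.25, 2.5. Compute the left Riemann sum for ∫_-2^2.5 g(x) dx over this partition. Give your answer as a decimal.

Subinterval widths: 1, 0.25, 3, 0.25.
Left endpoints: -2, -1, -0.75, 2.25.
g(-2) = 47, g(-1) = 8, g(-0.75) = 3.875, g(2.25) = -35.875.
Sum = Σ Δx_i · g(x_i).
Sum = 51.65625.

51.65625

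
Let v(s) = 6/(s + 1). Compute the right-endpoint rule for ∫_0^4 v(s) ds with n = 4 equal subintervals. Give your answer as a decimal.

7.7

Δs = (4 − 0)/4 = 1.
Right endpoints: 1, 2, 3, 4.
v(1) = 3, v(2) = 2, v(3) = 1.5, v(4) = 1.2.
Sum = Δs · [v(1) + v(2) + v(3) + v(4)].
Sum = 7.7.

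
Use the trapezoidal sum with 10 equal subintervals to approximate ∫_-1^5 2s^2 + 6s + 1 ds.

Δs = (5 − (-1))/10 = 0.6.
f(-1) = -3, f(-0.4) = -1.08, f(0.2) = 2.28, f(0.8) = 7.08, f(1.4) = 13.32, f(2) = 21, f(2.6) = 30.12, f(3.2) = 40.68, f(3.8) = 52.68, f(4.4) = 66.12, f(5) = 81.
T_10 = (Δs/2)·[f(s_0) + 2f(s_1) + ... + 2f(s_{9}) + f(s_10)].
Sum = 162.72.

162.72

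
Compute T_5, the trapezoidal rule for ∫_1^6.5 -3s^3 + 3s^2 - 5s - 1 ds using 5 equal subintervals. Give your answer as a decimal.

Δs = (6.5 − 1)/5 = 1.1.
f(1) = -6, f(2.1) = -26.053, f(3.2) = -84.584, f(4.3) = -205.551, f(5.4) = -412.912, f(6.5) = -730.625.
T_5 = (Δs/2)·[f(s_0) + 2f(s_1) + ... + 2f(s_{4}) + f(s_5)].
Sum = -1207.15375.

-1207.15375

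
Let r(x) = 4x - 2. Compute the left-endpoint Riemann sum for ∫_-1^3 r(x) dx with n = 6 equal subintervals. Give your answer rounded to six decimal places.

2.666667

Δx = (3 − (-1))/6 = 2/3.
Left endpoints: -1, -1/3, 1/3, 1, 5/3, 7/3.
r(-1) = -6, r(-1/3) = -10/3, r(1/3) = -2/3, r(1) = 2, r(5/3) = 14/3, r(7/3) = 22/3.
Sum = Δx · [r(-1) + r(-1/3) + r(1/3) + ...].
Sum ≈ 2.666667.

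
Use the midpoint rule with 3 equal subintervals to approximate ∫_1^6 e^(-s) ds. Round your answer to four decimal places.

0.3263

Δs = (6 − 1)/3 = 5/3.
Midpoints: 11/6, 3.5, 31/6.
f(11/6) ≈ 0.1599, f(3.5) ≈ 0.0302, f(31/6) ≈ 0.0057.
Sum = Δs · [f(11/6) + f(3.5) + f(31/6)].
Sum ≈ 0.3263.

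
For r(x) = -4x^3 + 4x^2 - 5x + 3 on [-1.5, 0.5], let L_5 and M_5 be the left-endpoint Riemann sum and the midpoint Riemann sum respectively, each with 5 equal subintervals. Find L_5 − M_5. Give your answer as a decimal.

7.2

L_5 = 27.6.
M_5 = 20.4.
L_5 − M_5 = 7.2.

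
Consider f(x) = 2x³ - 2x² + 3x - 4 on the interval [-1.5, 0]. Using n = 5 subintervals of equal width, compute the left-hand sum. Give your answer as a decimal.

-16.665

Δx = (0 − (-1.5))/5 = 0.3.
Left endpoints: -1.5, -1.2, -0.9, -0.6, -0.3.
f(-1.5) = -19.75, f(-1.2) = -13.936, f(-0.9) = -9.778, f(-0.6) = -6.952, f(-0.3) = -5.134.
Sum = Δx · [f(-1.5) + f(-1.2) + f(-0.9) + f(-0.6) + f(-0.3)].
Sum = -16.665.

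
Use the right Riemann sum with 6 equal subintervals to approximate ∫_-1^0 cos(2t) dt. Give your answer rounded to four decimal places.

Δt = (0 − (-1))/6 = 1/6.
Right endpoints: -5/6, -2/3, -0.5, -1/3, -1/6, 0.
f(-5/6) ≈ -0.0957, f(-2/3) ≈ 0.2352, f(-0.5) ≈ 0.5403, f(-1/3) ≈ 0.7859, f(-1/6) ≈ 0.9450, f(0) ≈ 1.0000.
Sum = Δt · [f(-5/6) + f(-2/3) + f(-0.5) + ...].
Sum ≈ 0.5684.

0.5684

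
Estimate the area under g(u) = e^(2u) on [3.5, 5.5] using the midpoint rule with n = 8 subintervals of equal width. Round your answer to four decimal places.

29084.8390

Δu = (5.5 − 3.5)/8 = 0.25.
Midpoints: 3.625, 3.875, 4.125, 4.375, 4.625, 4.875, 5.125, 5.375.
g(3.625) ≈ 1408.1048, g(3.875) ≈ 2321.5724, g(4.125) ≈ 3827.6258, g(4.375) ≈ 6310.6881, g(4.625) ≈ 10404.5657, g(4.875) ≈ 17154.2288, g(5.125) ≈ 28282.5419, g(5.375) ≈ 46630.0285.
Sum = Δu · [g(3.625) + g(3.875) + g(4.125) + ...].
Sum ≈ 29084.8390.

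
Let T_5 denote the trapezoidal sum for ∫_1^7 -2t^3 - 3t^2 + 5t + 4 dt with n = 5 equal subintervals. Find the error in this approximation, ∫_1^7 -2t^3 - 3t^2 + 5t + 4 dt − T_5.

38.88

Exact integral: ∫_1^7 f(t) dt = -1398.
T_5 = -1436.88.
Error = -1398 − (-1436.88) = 38.88.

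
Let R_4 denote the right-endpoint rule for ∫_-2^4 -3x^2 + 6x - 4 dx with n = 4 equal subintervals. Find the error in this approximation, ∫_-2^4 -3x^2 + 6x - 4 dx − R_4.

6.75

Exact integral: ∫_-2^4 f(x) dx = -60.
R_4 = -66.75.
Error = -60 − (-66.75) = 6.75.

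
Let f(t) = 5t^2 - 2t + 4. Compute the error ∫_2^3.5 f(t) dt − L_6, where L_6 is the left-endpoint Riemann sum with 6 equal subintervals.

4.703125

Exact integral: ∫_2^3.5 f(t) dt = 55.875.
L_6 = 51.171875.
Error = 55.875 − 51.171875 = 4.703125.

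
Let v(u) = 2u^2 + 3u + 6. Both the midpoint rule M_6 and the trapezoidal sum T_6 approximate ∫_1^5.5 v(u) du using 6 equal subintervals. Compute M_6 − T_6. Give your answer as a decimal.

M_6 = 180.703125.
T_6 = 181.96875.
M_6 − T_6 = -1.265625.

-1.265625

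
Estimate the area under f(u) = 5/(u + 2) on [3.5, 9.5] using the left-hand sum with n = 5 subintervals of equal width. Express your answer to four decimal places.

Δu = (9.5 − 3.5)/5 = 1.2.
Left endpoints: 3.5, 4.7, 5.9, 7.1, 8.3.
f(3.5) = 10/11, f(4.7) = 50/67, f(5.9) = 50/79, f(7.1) = 50/91, f(8.3) = 50/103.
Sum = Δu · [f(3.5) + f(4.7) + f(5.9) + f(7.1) + f(8.3)].
Sum ≈ 3.9878.

3.9878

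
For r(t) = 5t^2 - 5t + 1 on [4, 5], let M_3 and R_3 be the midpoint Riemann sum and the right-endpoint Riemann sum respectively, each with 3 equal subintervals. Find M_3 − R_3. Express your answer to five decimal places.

-6.80556

M_3 ≈ 80.1203704.
R_3 ≈ 86.9259259.
M_3 − R_3 ≈ -6.80556.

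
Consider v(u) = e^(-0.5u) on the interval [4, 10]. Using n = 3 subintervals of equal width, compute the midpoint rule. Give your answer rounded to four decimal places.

0.2468

Δu = (10 − 4)/3 = 2.
Midpoints: 5, 7, 9.
v(5) ≈ 0.0821, v(7) ≈ 0.0302, v(9) ≈ 0.0111.
Sum = Δu · [v(5) + v(7) + v(9)].
Sum ≈ 0.2468.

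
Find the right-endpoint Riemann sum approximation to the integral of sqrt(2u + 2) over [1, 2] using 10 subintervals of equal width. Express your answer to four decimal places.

2.2547

Δu = (2 − 1)/10 = 0.1.
Right endpoints: 1.1, 1.2, 1.3, 1.4, 1.5, 1.6, 1.7, 1.8, 1.9, 2.
f(1.1) ≈ 2.0494, f(1.2) ≈ 2.0976, f(1.3) ≈ 2.1448, f(1.4) ≈ 2.1909, f(1.5) ≈ 2.2361, f(1.6) ≈ 2.2804, f(1.7) ≈ 2.3238, f(1.8) ≈ 2.3664, f(1.9) ≈ 2.4083, f(2) ≈ 2.4495.
Sum = Δu · [f(1.1) + f(1.2) + f(1.3) + ...].
Sum ≈ 2.2547.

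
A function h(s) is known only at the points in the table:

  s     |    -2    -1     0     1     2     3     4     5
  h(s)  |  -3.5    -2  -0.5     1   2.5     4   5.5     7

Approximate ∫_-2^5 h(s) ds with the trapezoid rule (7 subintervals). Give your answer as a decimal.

Δs = 1.
T_7 = (1/2)·[(-3.5) + 2·(-2) + 2·(-0.5) + 2·1 + 2·2.5 + 2·4 + 2·5.5 + 7] = 12.25.

12.25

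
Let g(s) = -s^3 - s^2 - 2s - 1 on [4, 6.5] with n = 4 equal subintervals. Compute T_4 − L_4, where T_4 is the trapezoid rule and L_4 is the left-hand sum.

-75.5859375

T_4 ≈ -483.950195.
L_4 ≈ -408.364258.
T_4 − L_4 = -75.5859375.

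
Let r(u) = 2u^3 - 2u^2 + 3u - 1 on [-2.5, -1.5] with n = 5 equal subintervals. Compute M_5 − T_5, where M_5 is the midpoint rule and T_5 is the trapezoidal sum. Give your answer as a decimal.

0.14

M_5 = -32.12.
T_5 = -32.26.
M_5 − T_5 = 0.14.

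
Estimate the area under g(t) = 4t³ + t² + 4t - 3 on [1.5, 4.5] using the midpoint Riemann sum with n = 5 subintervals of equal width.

457.92

Δt = (4.5 − 1.5)/5 = 0.6.
Midpoints: 1.8, 2.4, 3, 3.6, 4.2.
g(1.8) = 30.768, g(2.4) = 67.656, g(3) = 126, g(3.6) = 210.984, g(4.2) = 327.792.
Sum = Δt · [g(1.8) + g(2.4) + g(3) + g(3.6) + g(4.2)].
Sum = 457.92.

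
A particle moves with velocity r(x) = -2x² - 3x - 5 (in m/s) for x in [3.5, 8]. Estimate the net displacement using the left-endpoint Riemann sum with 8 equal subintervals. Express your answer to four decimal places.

Δx = (8 − 3.5)/8 = 0.5625.
Left endpoints: 3.5, 4.0625, 4.625, 5.1875, 5.75, 6.3125, 6.875, 7.4375.
r(3.5) = -40, r(4.0625) = -50.1953125, r(4.625) = -61.65625, r(5.1875) = -74.3828125, r(5.75) = -88.375, r(6.3125) = -103.6328125, r(6.875) = -120.15625, r(7.4375) = -137.9453125.
Sum = Δx · [r(3.5) + r(4.0625) + r(4.625) + ...].
Sum ≈ -380.4434.

-380.4434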